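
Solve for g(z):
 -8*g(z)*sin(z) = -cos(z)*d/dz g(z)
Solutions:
 g(z) = C1/cos(z)^8


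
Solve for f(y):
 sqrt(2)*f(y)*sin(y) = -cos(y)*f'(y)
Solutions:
 f(y) = C1*cos(y)^(sqrt(2))


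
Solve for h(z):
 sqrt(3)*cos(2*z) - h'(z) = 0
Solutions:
 h(z) = C1 + sqrt(3)*sin(2*z)/2


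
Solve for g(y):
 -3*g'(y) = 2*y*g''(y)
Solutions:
 g(y) = C1 + C2/sqrt(y)


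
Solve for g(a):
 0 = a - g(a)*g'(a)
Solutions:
 g(a) = -sqrt(C1 + a^2)
 g(a) = sqrt(C1 + a^2)


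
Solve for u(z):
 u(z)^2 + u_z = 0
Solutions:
 u(z) = 1/(C1 + z)


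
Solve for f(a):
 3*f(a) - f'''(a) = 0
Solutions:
 f(a) = C3*exp(3^(1/3)*a) + (C1*sin(3^(5/6)*a/2) + C2*cos(3^(5/6)*a/2))*exp(-3^(1/3)*a/2)


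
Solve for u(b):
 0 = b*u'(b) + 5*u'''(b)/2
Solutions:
 u(b) = C1 + Integral(C2*airyai(-2^(1/3)*5^(2/3)*b/5) + C3*airybi(-2^(1/3)*5^(2/3)*b/5), b)


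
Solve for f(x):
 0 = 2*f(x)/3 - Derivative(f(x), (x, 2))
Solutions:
 f(x) = C1*exp(-sqrt(6)*x/3) + C2*exp(sqrt(6)*x/3)


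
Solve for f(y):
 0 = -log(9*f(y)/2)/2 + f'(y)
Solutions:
 2*Integral(1/(-log(_y) - 2*log(3) + log(2)), (_y, f(y))) = C1 - y


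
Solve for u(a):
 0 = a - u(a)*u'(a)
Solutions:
 u(a) = -sqrt(C1 + a^2)
 u(a) = sqrt(C1 + a^2)


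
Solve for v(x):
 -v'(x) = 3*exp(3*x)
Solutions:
 v(x) = C1 - exp(3*x)


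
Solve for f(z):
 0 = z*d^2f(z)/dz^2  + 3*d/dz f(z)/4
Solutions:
 f(z) = C1 + C2*z^(1/4)


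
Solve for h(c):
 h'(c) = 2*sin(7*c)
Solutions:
 h(c) = C1 - 2*cos(7*c)/7


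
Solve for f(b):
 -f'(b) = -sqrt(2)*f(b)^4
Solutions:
 f(b) = (-1/(C1 + 3*sqrt(2)*b))^(1/3)
 f(b) = (-1/(C1 + sqrt(2)*b))^(1/3)*(-3^(2/3) - 3*3^(1/6)*I)/6
 f(b) = (-1/(C1 + sqrt(2)*b))^(1/3)*(-3^(2/3) + 3*3^(1/6)*I)/6


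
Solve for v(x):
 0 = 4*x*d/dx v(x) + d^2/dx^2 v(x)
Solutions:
 v(x) = C1 + C2*erf(sqrt(2)*x)


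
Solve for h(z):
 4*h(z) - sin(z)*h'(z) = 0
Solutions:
 h(z) = C1*(cos(z)^2 - 2*cos(z) + 1)/(cos(z)^2 + 2*cos(z) + 1)


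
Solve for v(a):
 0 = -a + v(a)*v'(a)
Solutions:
 v(a) = -sqrt(C1 + a^2)
 v(a) = sqrt(C1 + a^2)


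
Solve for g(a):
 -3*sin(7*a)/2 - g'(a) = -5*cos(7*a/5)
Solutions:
 g(a) = C1 + 25*sin(7*a/5)/7 + 3*cos(7*a)/14


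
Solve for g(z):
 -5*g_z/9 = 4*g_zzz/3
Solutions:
 g(z) = C1 + C2*sin(sqrt(15)*z/6) + C3*cos(sqrt(15)*z/6)


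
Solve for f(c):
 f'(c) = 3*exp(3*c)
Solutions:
 f(c) = C1 + exp(3*c)


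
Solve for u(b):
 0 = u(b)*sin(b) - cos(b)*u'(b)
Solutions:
 u(b) = C1/cos(b)


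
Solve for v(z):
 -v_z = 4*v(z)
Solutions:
 v(z) = C1*exp(-4*z)


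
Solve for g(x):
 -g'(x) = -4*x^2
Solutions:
 g(x) = C1 + 4*x^3/3


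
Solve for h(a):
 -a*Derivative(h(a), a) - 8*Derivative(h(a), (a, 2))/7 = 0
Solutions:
 h(a) = C1 + C2*erf(sqrt(7)*a/4)


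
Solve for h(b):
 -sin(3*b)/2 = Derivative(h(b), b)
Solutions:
 h(b) = C1 + cos(3*b)/6


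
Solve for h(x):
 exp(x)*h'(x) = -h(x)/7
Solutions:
 h(x) = C1*exp(exp(-x)/7)


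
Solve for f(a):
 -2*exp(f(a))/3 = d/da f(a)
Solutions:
 f(a) = log(1/(C1 + 2*a)) + log(3)


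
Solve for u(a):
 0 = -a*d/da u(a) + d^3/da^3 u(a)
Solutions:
 u(a) = C1 + Integral(C2*airyai(a) + C3*airybi(a), a)


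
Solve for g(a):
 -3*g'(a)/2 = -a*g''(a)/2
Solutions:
 g(a) = C1 + C2*a^4


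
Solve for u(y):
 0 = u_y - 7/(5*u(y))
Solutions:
 u(y) = -sqrt(C1 + 70*y)/5
 u(y) = sqrt(C1 + 70*y)/5


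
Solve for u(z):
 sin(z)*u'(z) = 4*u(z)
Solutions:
 u(z) = C1*(cos(z)^2 - 2*cos(z) + 1)/(cos(z)^2 + 2*cos(z) + 1)


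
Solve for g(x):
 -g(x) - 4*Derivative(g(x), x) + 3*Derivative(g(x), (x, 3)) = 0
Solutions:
 g(x) = C1*exp(-x) + C2*exp(x*(3 - sqrt(21))/6) + C3*exp(x*(3 + sqrt(21))/6)


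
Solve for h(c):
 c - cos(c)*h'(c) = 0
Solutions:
 h(c) = C1 + Integral(c/cos(c), c)


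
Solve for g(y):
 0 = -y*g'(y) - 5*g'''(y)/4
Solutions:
 g(y) = C1 + Integral(C2*airyai(-10^(2/3)*y/5) + C3*airybi(-10^(2/3)*y/5), y)


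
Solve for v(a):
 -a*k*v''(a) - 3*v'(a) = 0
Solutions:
 v(a) = C1 + a^(((re(k) - 3)*re(k) + im(k)^2)/(re(k)^2 + im(k)^2))*(C2*sin(3*log(a)*Abs(im(k))/(re(k)^2 + im(k)^2)) + C3*cos(3*log(a)*im(k)/(re(k)^2 + im(k)^2)))


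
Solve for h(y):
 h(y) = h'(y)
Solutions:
 h(y) = C1*exp(y)


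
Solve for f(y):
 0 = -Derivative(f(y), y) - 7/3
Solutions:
 f(y) = C1 - 7*y/3


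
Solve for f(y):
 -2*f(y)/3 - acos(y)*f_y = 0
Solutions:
 f(y) = C1*exp(-2*Integral(1/acos(y), y)/3)


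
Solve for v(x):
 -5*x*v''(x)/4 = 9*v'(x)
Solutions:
 v(x) = C1 + C2/x^(31/5)


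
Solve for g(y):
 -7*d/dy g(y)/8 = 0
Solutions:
 g(y) = C1


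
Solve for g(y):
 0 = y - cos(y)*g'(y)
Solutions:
 g(y) = C1 + Integral(y/cos(y), y)


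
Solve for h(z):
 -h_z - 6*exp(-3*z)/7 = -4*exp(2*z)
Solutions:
 h(z) = C1 + 2*exp(2*z) + 2*exp(-3*z)/7


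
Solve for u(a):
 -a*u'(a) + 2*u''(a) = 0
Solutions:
 u(a) = C1 + C2*erfi(a/2)


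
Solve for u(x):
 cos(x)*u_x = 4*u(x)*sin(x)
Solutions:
 u(x) = C1/cos(x)^4


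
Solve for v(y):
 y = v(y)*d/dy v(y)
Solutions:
 v(y) = -sqrt(C1 + y^2)
 v(y) = sqrt(C1 + y^2)


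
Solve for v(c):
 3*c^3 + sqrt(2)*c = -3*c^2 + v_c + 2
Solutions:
 v(c) = C1 + 3*c^4/4 + c^3 + sqrt(2)*c^2/2 - 2*c


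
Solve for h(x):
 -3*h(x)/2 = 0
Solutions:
 h(x) = 0


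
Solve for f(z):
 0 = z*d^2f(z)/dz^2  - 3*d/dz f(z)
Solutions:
 f(z) = C1 + C2*z^4


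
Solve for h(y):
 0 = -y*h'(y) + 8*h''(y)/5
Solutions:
 h(y) = C1 + C2*erfi(sqrt(5)*y/4)


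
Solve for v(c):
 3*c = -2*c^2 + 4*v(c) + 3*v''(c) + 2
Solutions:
 v(c) = C1*sin(2*sqrt(3)*c/3) + C2*cos(2*sqrt(3)*c/3) + c^2/2 + 3*c/4 - 5/4


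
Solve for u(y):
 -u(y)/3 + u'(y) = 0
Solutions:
 u(y) = C1*exp(y/3)


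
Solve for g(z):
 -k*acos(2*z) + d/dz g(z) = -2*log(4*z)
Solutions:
 g(z) = C1 + k*(z*acos(2*z) - sqrt(1 - 4*z^2)/2) - 2*z*log(z) - 4*z*log(2) + 2*z


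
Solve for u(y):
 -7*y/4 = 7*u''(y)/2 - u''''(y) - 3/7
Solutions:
 u(y) = C1 + C2*y + C3*exp(-sqrt(14)*y/2) + C4*exp(sqrt(14)*y/2) - y^3/12 + 3*y^2/49


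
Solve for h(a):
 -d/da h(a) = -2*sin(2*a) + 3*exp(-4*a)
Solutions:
 h(a) = C1 - cos(2*a) + 3*exp(-4*a)/4


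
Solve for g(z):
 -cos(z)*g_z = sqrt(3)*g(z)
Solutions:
 g(z) = C1*(sin(z) - 1)^(sqrt(3)/2)/(sin(z) + 1)^(sqrt(3)/2)


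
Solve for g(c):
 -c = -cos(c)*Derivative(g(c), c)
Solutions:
 g(c) = C1 + Integral(c/cos(c), c)


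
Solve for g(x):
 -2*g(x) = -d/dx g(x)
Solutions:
 g(x) = C1*exp(2*x)


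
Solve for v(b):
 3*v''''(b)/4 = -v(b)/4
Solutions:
 v(b) = (C1*sin(sqrt(2)*3^(3/4)*b/6) + C2*cos(sqrt(2)*3^(3/4)*b/6))*exp(-sqrt(2)*3^(3/4)*b/6) + (C3*sin(sqrt(2)*3^(3/4)*b/6) + C4*cos(sqrt(2)*3^(3/4)*b/6))*exp(sqrt(2)*3^(3/4)*b/6)


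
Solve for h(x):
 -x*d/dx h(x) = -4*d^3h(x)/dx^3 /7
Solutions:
 h(x) = C1 + Integral(C2*airyai(14^(1/3)*x/2) + C3*airybi(14^(1/3)*x/2), x)


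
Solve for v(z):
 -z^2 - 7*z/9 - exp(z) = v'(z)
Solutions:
 v(z) = C1 - z^3/3 - 7*z^2/18 - exp(z)


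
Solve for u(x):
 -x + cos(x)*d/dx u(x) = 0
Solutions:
 u(x) = C1 + Integral(x/cos(x), x)


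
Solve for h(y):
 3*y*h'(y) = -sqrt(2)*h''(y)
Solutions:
 h(y) = C1 + C2*erf(2^(1/4)*sqrt(3)*y/2)


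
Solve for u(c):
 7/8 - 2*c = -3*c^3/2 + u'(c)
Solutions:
 u(c) = C1 + 3*c^4/8 - c^2 + 7*c/8


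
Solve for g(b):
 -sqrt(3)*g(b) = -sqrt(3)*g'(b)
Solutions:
 g(b) = C1*exp(b)


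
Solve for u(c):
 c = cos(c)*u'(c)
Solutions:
 u(c) = C1 + Integral(c/cos(c), c)


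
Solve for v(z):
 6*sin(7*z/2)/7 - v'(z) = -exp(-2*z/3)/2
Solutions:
 v(z) = C1 - 12*cos(7*z/2)/49 - 3*exp(-2*z/3)/4


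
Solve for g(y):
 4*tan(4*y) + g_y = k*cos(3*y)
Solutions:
 g(y) = C1 + k*sin(3*y)/3 + log(cos(4*y))


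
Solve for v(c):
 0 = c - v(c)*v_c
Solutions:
 v(c) = -sqrt(C1 + c^2)
 v(c) = sqrt(C1 + c^2)


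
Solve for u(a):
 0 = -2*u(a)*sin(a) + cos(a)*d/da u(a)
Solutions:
 u(a) = C1/cos(a)^2


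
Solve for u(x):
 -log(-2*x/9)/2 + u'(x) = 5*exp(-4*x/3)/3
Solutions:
 u(x) = C1 + x*log(-x)/2 + x*(-log(3) - 1/2 + log(2)/2) - 5*exp(-4*x/3)/4


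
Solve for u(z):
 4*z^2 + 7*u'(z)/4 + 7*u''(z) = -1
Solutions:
 u(z) = C1 + C2*exp(-z/4) - 16*z^3/21 + 64*z^2/7 - 516*z/7


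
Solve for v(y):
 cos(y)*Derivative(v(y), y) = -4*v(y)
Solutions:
 v(y) = C1*(sin(y)^2 - 2*sin(y) + 1)/(sin(y)^2 + 2*sin(y) + 1)


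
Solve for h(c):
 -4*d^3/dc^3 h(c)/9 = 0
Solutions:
 h(c) = C1 + C2*c + C3*c^2


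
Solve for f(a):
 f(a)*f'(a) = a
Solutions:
 f(a) = -sqrt(C1 + a^2)
 f(a) = sqrt(C1 + a^2)


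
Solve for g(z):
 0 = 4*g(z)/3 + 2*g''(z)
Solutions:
 g(z) = C1*sin(sqrt(6)*z/3) + C2*cos(sqrt(6)*z/3)


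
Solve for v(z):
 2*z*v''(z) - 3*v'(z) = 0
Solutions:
 v(z) = C1 + C2*z^(5/2)


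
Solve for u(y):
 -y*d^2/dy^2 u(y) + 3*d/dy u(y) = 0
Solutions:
 u(y) = C1 + C2*y^4


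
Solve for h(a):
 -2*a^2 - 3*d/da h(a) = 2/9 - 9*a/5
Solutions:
 h(a) = C1 - 2*a^3/9 + 3*a^2/10 - 2*a/27


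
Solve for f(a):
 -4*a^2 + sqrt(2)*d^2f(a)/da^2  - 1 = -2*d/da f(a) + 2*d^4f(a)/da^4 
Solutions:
 f(a) = C1 + C2*exp(-a*(2^(5/6)*3^(2/3)/(sqrt(3)*sqrt(27 - sqrt(2)) + 9)^(1/3) + 12^(1/3)*(sqrt(3)*sqrt(27 - sqrt(2)) + 9)^(1/3))/12)*sin(3^(1/6)*a*(-3*2^(5/6)/(sqrt(3)*sqrt(27 - sqrt(2)) + 9)^(1/3) + 6^(2/3)*(sqrt(3)*sqrt(27 - sqrt(2)) + 9)^(1/3))/12) + C3*exp(-a*(2^(5/6)*3^(2/3)/(sqrt(3)*sqrt(27 - sqrt(2)) + 9)^(1/3) + 12^(1/3)*(sqrt(3)*sqrt(27 - sqrt(2)) + 9)^(1/3))/12)*cos(3^(1/6)*a*(-3*2^(5/6)/(sqrt(3)*sqrt(27 - sqrt(2)) + 9)^(1/3) + 6^(2/3)*(sqrt(3)*sqrt(27 - sqrt(2)) + 9)^(1/3))/12) + C4*exp(a*(2^(5/6)*3^(2/3)/(sqrt(3)*sqrt(27 - sqrt(2)) + 9)^(1/3) + 12^(1/3)*(sqrt(3)*sqrt(27 - sqrt(2)) + 9)^(1/3))/6) + 2*a^3/3 - sqrt(2)*a^2 + 5*a/2


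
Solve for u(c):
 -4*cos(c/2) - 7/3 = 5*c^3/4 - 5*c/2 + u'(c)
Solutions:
 u(c) = C1 - 5*c^4/16 + 5*c^2/4 - 7*c/3 - 8*sin(c/2)


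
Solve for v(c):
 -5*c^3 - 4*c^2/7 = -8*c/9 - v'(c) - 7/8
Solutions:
 v(c) = C1 + 5*c^4/4 + 4*c^3/21 - 4*c^2/9 - 7*c/8


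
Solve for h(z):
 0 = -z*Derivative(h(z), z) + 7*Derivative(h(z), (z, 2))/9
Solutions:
 h(z) = C1 + C2*erfi(3*sqrt(14)*z/14)


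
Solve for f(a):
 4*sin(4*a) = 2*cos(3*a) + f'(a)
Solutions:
 f(a) = C1 - 2*sin(3*a)/3 - cos(4*a)


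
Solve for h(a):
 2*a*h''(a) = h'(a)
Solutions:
 h(a) = C1 + C2*a^(3/2)


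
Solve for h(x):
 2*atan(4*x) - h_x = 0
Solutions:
 h(x) = C1 + 2*x*atan(4*x) - log(16*x^2 + 1)/4


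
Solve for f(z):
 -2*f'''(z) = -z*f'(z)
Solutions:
 f(z) = C1 + Integral(C2*airyai(2^(2/3)*z/2) + C3*airybi(2^(2/3)*z/2), z)


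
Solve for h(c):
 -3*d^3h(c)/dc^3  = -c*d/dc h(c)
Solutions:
 h(c) = C1 + Integral(C2*airyai(3^(2/3)*c/3) + C3*airybi(3^(2/3)*c/3), c)


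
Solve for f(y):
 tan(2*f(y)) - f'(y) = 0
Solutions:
 f(y) = -asin(C1*exp(2*y))/2 + pi/2
 f(y) = asin(C1*exp(2*y))/2


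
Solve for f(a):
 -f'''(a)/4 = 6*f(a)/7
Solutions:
 f(a) = C3*exp(-2*3^(1/3)*7^(2/3)*a/7) + (C1*sin(3^(5/6)*7^(2/3)*a/7) + C2*cos(3^(5/6)*7^(2/3)*a/7))*exp(3^(1/3)*7^(2/3)*a/7)


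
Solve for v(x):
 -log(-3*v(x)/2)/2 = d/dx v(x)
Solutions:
 2*Integral(1/(log(-_y) - log(2) + log(3)), (_y, v(x))) = C1 - x


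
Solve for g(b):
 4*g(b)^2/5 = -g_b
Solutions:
 g(b) = 5/(C1 + 4*b)


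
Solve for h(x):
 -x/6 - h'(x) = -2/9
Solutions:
 h(x) = C1 - x^2/12 + 2*x/9


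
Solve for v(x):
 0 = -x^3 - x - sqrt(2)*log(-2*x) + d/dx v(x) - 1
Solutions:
 v(x) = C1 + x^4/4 + x^2/2 + sqrt(2)*x*log(-x) + x*(-sqrt(2) + sqrt(2)*log(2) + 1)


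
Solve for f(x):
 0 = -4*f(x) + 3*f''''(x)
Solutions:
 f(x) = C1*exp(-sqrt(2)*3^(3/4)*x/3) + C2*exp(sqrt(2)*3^(3/4)*x/3) + C3*sin(sqrt(2)*3^(3/4)*x/3) + C4*cos(sqrt(2)*3^(3/4)*x/3)


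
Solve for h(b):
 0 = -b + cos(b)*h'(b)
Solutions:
 h(b) = C1 + Integral(b/cos(b), b)


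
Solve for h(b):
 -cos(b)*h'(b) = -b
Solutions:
 h(b) = C1 + Integral(b/cos(b), b)


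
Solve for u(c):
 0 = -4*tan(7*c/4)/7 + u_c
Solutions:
 u(c) = C1 - 16*log(cos(7*c/4))/49


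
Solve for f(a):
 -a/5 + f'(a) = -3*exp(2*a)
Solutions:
 f(a) = C1 + a^2/10 - 3*exp(2*a)/2


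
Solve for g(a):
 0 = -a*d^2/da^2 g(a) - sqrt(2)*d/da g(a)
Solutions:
 g(a) = C1 + C2*a^(1 - sqrt(2))


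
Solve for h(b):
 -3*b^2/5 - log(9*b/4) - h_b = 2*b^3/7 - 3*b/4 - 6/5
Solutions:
 h(b) = C1 - b^4/14 - b^3/5 + 3*b^2/8 - b*log(b) + b*log(4/9) + 11*b/5


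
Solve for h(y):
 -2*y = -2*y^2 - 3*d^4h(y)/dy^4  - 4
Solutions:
 h(y) = C1 + C2*y + C3*y^2 + C4*y^3 - y^6/540 + y^5/180 - y^4/18


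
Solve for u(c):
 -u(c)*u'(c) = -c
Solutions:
 u(c) = -sqrt(C1 + c^2)
 u(c) = sqrt(C1 + c^2)


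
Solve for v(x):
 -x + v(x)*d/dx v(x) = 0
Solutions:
 v(x) = -sqrt(C1 + x^2)
 v(x) = sqrt(C1 + x^2)


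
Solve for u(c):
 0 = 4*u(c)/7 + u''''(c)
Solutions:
 u(c) = (C1*sin(7^(3/4)*c/7) + C2*cos(7^(3/4)*c/7))*exp(-7^(3/4)*c/7) + (C3*sin(7^(3/4)*c/7) + C4*cos(7^(3/4)*c/7))*exp(7^(3/4)*c/7)


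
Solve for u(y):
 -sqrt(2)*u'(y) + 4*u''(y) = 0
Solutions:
 u(y) = C1 + C2*exp(sqrt(2)*y/4)


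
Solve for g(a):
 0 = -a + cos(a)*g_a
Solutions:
 g(a) = C1 + Integral(a/cos(a), a)


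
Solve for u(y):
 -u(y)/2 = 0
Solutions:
 u(y) = 0


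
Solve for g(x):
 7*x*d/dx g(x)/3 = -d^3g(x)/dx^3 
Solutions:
 g(x) = C1 + Integral(C2*airyai(-3^(2/3)*7^(1/3)*x/3) + C3*airybi(-3^(2/3)*7^(1/3)*x/3), x)


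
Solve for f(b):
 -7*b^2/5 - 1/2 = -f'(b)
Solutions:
 f(b) = C1 + 7*b^3/15 + b/2


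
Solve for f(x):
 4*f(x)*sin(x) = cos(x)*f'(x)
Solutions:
 f(x) = C1/cos(x)^4


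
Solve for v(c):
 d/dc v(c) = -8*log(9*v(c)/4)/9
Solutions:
 -9*Integral(1/(-log(_y) - 2*log(3) + 2*log(2)), (_y, v(c)))/8 = C1 - c


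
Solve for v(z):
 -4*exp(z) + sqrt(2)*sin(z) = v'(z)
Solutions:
 v(z) = C1 - 4*exp(z) - sqrt(2)*cos(z)


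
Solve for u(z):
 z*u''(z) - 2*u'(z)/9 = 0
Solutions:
 u(z) = C1 + C2*z^(11/9)


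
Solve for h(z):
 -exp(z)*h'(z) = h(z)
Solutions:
 h(z) = C1*exp(exp(-z))


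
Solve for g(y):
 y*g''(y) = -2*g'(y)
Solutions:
 g(y) = C1 + C2/y


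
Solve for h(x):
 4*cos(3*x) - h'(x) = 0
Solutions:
 h(x) = C1 + 4*sin(3*x)/3


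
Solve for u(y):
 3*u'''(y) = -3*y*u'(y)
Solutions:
 u(y) = C1 + Integral(C2*airyai(-y) + C3*airybi(-y), y)


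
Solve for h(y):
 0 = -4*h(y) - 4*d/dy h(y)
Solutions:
 h(y) = C1*exp(-y)


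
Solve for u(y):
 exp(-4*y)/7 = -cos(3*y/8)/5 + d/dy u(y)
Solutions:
 u(y) = C1 + 8*sin(3*y/8)/15 - exp(-4*y)/28


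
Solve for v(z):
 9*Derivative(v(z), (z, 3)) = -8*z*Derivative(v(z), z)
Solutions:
 v(z) = C1 + Integral(C2*airyai(-2*3^(1/3)*z/3) + C3*airybi(-2*3^(1/3)*z/3), z)


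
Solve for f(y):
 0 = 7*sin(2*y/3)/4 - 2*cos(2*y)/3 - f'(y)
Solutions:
 f(y) = C1 - sin(2*y)/3 - 21*cos(2*y/3)/8


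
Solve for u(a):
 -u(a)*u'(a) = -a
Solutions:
 u(a) = -sqrt(C1 + a^2)
 u(a) = sqrt(C1 + a^2)


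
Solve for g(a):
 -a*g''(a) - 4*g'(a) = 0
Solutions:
 g(a) = C1 + C2/a^3


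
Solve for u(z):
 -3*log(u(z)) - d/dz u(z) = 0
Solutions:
 li(u(z)) = C1 - 3*z


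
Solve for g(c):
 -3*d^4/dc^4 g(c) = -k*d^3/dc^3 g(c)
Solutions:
 g(c) = C1 + C2*c + C3*c^2 + C4*exp(c*k/3)


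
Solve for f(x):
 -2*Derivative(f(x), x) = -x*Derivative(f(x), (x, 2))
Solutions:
 f(x) = C1 + C2*x^3


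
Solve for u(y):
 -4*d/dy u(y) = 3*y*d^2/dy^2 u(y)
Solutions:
 u(y) = C1 + C2/y^(1/3)


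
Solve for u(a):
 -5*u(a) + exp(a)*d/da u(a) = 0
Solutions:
 u(a) = C1*exp(-5*exp(-a))


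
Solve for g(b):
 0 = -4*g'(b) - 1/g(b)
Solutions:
 g(b) = -sqrt(C1 - 2*b)/2
 g(b) = sqrt(C1 - 2*b)/2


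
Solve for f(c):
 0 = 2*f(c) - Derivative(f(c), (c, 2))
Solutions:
 f(c) = C1*exp(-sqrt(2)*c) + C2*exp(sqrt(2)*c)


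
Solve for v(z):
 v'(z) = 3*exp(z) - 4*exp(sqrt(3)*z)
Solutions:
 v(z) = C1 + 3*exp(z) - 4*sqrt(3)*exp(sqrt(3)*z)/3


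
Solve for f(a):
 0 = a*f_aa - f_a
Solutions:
 f(a) = C1 + C2*a^2


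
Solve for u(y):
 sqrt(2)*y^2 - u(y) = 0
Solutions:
 u(y) = sqrt(2)*y^2


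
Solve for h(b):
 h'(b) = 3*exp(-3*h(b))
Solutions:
 h(b) = log(C1 + 9*b)/3
 h(b) = log((-3^(1/3) - 3^(5/6)*I)*(C1 + 3*b)^(1/3)/2)
 h(b) = log((-3^(1/3) + 3^(5/6)*I)*(C1 + 3*b)^(1/3)/2)


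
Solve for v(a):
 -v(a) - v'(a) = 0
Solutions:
 v(a) = C1*exp(-a)


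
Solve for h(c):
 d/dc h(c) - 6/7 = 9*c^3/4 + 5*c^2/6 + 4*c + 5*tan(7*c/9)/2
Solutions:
 h(c) = C1 + 9*c^4/16 + 5*c^3/18 + 2*c^2 + 6*c/7 - 45*log(cos(7*c/9))/14


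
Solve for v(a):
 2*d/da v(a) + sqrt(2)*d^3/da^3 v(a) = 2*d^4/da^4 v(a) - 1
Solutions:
 v(a) = C1 + C2*exp(a*(-2^(1/3)*(sqrt(2) + 54 + sqrt(2)*sqrt(-1 + (sqrt(2) + 54)^2/2))^(1/3) - 2^(2/3)/(sqrt(2) + 54 + sqrt(2)*sqrt(-1 + (sqrt(2) + 54)^2/2))^(1/3) + 2*sqrt(2))/12)*sin(2^(1/3)*sqrt(3)*a*(-(sqrt(2) + 54 + sqrt(2)*sqrt(-1 + 1458*(-1 - sqrt(2)/54)^2))^(1/3) + 2^(1/3)/(sqrt(2) + 54 + sqrt(2)*sqrt(-1 + 1458*(-1 - sqrt(2)/54)^2))^(1/3))/12) + C3*exp(a*(-2^(1/3)*(sqrt(2) + 54 + sqrt(2)*sqrt(-1 + (sqrt(2) + 54)^2/2))^(1/3) - 2^(2/3)/(sqrt(2) + 54 + sqrt(2)*sqrt(-1 + (sqrt(2) + 54)^2/2))^(1/3) + 2*sqrt(2))/12)*cos(2^(1/3)*sqrt(3)*a*(-(sqrt(2) + 54 + sqrt(2)*sqrt(-1 + 1458*(-1 - sqrt(2)/54)^2))^(1/3) + 2^(1/3)/(sqrt(2) + 54 + sqrt(2)*sqrt(-1 + 1458*(-1 - sqrt(2)/54)^2))^(1/3))/12) + C4*exp(a*(2^(2/3)/(sqrt(2) + 54 + sqrt(2)*sqrt(-1 + (sqrt(2) + 54)^2/2))^(1/3) + sqrt(2) + 2^(1/3)*(sqrt(2) + 54 + sqrt(2)*sqrt(-1 + (sqrt(2) + 54)^2/2))^(1/3))/6) - a/2


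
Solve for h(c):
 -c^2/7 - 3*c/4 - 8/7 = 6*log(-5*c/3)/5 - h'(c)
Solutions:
 h(c) = C1 + c^3/21 + 3*c^2/8 + 6*c*log(-c)/5 + 2*c*(-21*log(3) - 1 + 21*log(5))/35


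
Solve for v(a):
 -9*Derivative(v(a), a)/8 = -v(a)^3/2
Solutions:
 v(a) = -3*sqrt(2)*sqrt(-1/(C1 + 4*a))/2
 v(a) = 3*sqrt(2)*sqrt(-1/(C1 + 4*a))/2


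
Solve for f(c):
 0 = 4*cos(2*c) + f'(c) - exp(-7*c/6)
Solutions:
 f(c) = C1 - 2*sin(2*c) - 6*exp(-7*c/6)/7


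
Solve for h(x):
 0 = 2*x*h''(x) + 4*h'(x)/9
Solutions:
 h(x) = C1 + C2*x^(7/9)


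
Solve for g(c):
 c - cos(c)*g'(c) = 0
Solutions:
 g(c) = C1 + Integral(c/cos(c), c)


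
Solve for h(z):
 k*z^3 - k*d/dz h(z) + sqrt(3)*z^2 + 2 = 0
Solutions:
 h(z) = C1 + z^4/4 + sqrt(3)*z^3/(3*k) + 2*z/k


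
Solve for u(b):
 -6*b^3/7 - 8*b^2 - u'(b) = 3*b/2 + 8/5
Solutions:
 u(b) = C1 - 3*b^4/14 - 8*b^3/3 - 3*b^2/4 - 8*b/5


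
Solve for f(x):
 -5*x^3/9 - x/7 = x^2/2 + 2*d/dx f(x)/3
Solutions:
 f(x) = C1 - 5*x^4/24 - x^3/4 - 3*x^2/28


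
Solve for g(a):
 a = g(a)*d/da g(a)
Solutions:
 g(a) = -sqrt(C1 + a^2)
 g(a) = sqrt(C1 + a^2)


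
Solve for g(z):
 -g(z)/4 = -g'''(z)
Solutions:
 g(z) = C3*exp(2^(1/3)*z/2) + (C1*sin(2^(1/3)*sqrt(3)*z/4) + C2*cos(2^(1/3)*sqrt(3)*z/4))*exp(-2^(1/3)*z/4)


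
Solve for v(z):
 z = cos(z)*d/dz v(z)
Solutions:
 v(z) = C1 + Integral(z/cos(z), z)


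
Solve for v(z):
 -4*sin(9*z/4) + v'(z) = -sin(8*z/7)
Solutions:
 v(z) = C1 + 7*cos(8*z/7)/8 - 16*cos(9*z/4)/9


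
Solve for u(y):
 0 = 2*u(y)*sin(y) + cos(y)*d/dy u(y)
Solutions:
 u(y) = C1*cos(y)^2


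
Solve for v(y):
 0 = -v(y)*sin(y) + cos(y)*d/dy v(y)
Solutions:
 v(y) = C1/cos(y)


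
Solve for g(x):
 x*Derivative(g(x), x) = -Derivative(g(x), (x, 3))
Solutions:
 g(x) = C1 + Integral(C2*airyai(-x) + C3*airybi(-x), x)


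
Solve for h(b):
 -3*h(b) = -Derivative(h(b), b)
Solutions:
 h(b) = C1*exp(3*b)


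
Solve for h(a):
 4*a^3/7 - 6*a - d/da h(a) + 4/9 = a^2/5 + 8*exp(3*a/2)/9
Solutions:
 h(a) = C1 + a^4/7 - a^3/15 - 3*a^2 + 4*a/9 - 16*exp(3*a/2)/27


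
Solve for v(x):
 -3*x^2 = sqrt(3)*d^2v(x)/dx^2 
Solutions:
 v(x) = C1 + C2*x - sqrt(3)*x^4/12


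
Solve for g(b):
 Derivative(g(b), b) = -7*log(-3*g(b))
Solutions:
 Integral(1/(log(-_y) + log(3)), (_y, g(b)))/7 = C1 - b


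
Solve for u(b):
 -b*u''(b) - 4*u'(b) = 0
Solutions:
 u(b) = C1 + C2/b^3


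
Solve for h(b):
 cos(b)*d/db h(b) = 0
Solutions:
 h(b) = C1


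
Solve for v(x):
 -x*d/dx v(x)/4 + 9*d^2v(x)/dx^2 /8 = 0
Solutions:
 v(x) = C1 + C2*erfi(x/3)


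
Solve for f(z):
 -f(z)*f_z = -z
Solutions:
 f(z) = -sqrt(C1 + z^2)
 f(z) = sqrt(C1 + z^2)


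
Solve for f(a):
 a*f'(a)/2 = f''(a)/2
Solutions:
 f(a) = C1 + C2*erfi(sqrt(2)*a/2)


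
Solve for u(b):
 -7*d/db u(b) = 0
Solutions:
 u(b) = C1


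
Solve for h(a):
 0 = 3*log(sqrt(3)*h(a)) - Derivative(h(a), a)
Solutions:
 -2*Integral(1/(2*log(_y) + log(3)), (_y, h(a)))/3 = C1 - a


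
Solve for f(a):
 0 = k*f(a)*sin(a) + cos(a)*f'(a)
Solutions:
 f(a) = C1*exp(k*log(cos(a)))


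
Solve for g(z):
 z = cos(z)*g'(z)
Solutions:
 g(z) = C1 + Integral(z/cos(z), z)


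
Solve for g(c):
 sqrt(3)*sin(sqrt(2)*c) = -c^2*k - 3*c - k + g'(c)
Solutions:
 g(c) = C1 + c^3*k/3 + 3*c^2/2 + c*k - sqrt(6)*cos(sqrt(2)*c)/2


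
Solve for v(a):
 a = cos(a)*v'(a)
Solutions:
 v(a) = C1 + Integral(a/cos(a), a)


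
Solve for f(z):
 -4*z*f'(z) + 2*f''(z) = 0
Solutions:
 f(z) = C1 + C2*erfi(z)


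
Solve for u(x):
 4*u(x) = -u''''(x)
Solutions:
 u(x) = (C1*sin(x) + C2*cos(x))*exp(-x) + (C3*sin(x) + C4*cos(x))*exp(x)


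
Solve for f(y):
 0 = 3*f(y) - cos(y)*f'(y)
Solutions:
 f(y) = C1*(sin(y) + 1)^(3/2)/(sin(y) - 1)^(3/2)


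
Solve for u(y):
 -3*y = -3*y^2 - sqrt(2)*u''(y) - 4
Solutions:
 u(y) = C1 + C2*y - sqrt(2)*y^4/8 + sqrt(2)*y^3/4 - sqrt(2)*y^2


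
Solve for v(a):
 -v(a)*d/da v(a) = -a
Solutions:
 v(a) = -sqrt(C1 + a^2)
 v(a) = sqrt(C1 + a^2)


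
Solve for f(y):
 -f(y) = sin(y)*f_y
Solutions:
 f(y) = C1*sqrt(cos(y) + 1)/sqrt(cos(y) - 1)


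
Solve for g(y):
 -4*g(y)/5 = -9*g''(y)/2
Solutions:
 g(y) = C1*exp(-2*sqrt(10)*y/15) + C2*exp(2*sqrt(10)*y/15)


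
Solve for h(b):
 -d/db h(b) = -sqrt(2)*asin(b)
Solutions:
 h(b) = C1 + sqrt(2)*(b*asin(b) + sqrt(1 - b^2))


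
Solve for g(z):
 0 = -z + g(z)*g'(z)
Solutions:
 g(z) = -sqrt(C1 + z^2)
 g(z) = sqrt(C1 + z^2)


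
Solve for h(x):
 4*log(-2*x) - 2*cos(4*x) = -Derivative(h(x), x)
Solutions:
 h(x) = C1 - 4*x*log(-x) - 4*x*log(2) + 4*x + sin(4*x)/2


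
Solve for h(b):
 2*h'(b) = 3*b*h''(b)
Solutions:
 h(b) = C1 + C2*b^(5/3)


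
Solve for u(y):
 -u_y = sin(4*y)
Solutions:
 u(y) = C1 + cos(4*y)/4


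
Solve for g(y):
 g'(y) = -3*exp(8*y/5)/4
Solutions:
 g(y) = C1 - 15*exp(8*y/5)/32


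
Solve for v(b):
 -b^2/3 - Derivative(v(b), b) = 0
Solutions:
 v(b) = C1 - b^3/9


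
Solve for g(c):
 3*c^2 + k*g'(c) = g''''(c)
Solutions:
 g(c) = C1 + C2*exp(c*k^(1/3)) + C3*exp(c*k^(1/3)*(-1 + sqrt(3)*I)/2) + C4*exp(-c*k^(1/3)*(1 + sqrt(3)*I)/2) - c^3/k


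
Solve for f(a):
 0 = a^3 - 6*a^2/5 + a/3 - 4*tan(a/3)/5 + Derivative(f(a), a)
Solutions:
 f(a) = C1 - a^4/4 + 2*a^3/5 - a^2/6 - 12*log(cos(a/3))/5


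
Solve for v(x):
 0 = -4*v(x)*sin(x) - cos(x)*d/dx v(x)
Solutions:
 v(x) = C1*cos(x)^4


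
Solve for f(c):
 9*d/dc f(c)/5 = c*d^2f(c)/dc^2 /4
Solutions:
 f(c) = C1 + C2*c^(41/5)


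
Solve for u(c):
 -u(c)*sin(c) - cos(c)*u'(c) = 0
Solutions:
 u(c) = C1*cos(c)


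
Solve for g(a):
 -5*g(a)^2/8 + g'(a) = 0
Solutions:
 g(a) = -8/(C1 + 5*a)


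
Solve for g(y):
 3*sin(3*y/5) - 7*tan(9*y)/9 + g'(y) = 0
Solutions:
 g(y) = C1 - 7*log(cos(9*y))/81 + 5*cos(3*y/5)


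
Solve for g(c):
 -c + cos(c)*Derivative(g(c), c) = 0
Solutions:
 g(c) = C1 + Integral(c/cos(c), c)


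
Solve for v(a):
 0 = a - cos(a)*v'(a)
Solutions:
 v(a) = C1 + Integral(a/cos(a), a)


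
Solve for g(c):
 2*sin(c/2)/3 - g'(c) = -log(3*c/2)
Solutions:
 g(c) = C1 + c*log(c) - c - c*log(2) + c*log(3) - 4*cos(c/2)/3


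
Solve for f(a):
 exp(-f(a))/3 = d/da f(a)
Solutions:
 f(a) = log(C1 + a/3)


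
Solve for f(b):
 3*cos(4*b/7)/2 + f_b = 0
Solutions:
 f(b) = C1 - 21*sin(4*b/7)/8


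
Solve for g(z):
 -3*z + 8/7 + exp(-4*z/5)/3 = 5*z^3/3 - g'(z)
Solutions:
 g(z) = C1 + 5*z^4/12 + 3*z^2/2 - 8*z/7 + 5*exp(-4*z/5)/12


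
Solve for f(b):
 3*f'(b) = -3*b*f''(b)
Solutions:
 f(b) = C1 + C2*log(b)


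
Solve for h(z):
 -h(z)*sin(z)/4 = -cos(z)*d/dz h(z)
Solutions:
 h(z) = C1/cos(z)^(1/4)


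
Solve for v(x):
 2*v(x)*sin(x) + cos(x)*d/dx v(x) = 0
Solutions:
 v(x) = C1*cos(x)^2


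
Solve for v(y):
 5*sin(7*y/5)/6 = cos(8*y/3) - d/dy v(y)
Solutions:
 v(y) = C1 + 3*sin(8*y/3)/8 + 25*cos(7*y/5)/42


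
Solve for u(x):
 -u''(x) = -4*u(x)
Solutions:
 u(x) = C1*exp(-2*x) + C2*exp(2*x)


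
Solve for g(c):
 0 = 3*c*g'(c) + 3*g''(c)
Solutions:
 g(c) = C1 + C2*erf(sqrt(2)*c/2)


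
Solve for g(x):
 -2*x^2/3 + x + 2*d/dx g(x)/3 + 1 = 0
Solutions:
 g(x) = C1 + x^3/3 - 3*x^2/4 - 3*x/2


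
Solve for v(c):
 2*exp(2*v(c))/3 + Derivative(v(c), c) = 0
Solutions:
 v(c) = log(-sqrt(1/(C1 + 2*c))) - log(2) + log(6)/2
 v(c) = log(1/(C1 + 2*c))/2 - log(2) + log(6)/2


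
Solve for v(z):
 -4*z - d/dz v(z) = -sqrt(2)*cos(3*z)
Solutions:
 v(z) = C1 - 2*z^2 + sqrt(2)*sin(3*z)/3


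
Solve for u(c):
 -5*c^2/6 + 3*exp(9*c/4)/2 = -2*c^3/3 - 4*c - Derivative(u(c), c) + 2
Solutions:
 u(c) = C1 - c^4/6 + 5*c^3/18 - 2*c^2 + 2*c - 2*exp(9*c/4)/3


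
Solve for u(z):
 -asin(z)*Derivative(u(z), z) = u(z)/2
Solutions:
 u(z) = C1*exp(-Integral(1/asin(z), z)/2)


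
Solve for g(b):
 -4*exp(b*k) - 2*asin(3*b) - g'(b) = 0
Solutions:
 g(b) = C1 - 2*b*asin(3*b) - 2*sqrt(1 - 9*b^2)/3 - 4*Piecewise((exp(b*k)/k, Ne(k, 0)), (b, True))


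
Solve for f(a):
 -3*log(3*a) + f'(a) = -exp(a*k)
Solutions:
 f(a) = C1 + 3*a*log(a) + 3*a*(-1 + log(3)) + Piecewise((-exp(a*k)/k, Ne(k, 0)), (-a, True))


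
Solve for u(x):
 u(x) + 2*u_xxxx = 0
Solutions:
 u(x) = (C1*sin(2^(1/4)*x/2) + C2*cos(2^(1/4)*x/2))*exp(-2^(1/4)*x/2) + (C3*sin(2^(1/4)*x/2) + C4*cos(2^(1/4)*x/2))*exp(2^(1/4)*x/2)


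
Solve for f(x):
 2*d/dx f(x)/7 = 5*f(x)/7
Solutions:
 f(x) = C1*exp(5*x/2)


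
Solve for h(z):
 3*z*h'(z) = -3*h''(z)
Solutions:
 h(z) = C1 + C2*erf(sqrt(2)*z/2)


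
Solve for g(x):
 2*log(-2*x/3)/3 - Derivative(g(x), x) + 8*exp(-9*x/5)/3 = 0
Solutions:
 g(x) = C1 + 2*x*log(-x)/3 + 2*x*(-log(3) - 1 + log(2))/3 - 40*exp(-9*x/5)/27


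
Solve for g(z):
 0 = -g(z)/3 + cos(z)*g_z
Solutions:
 g(z) = C1*(sin(z) + 1)^(1/6)/(sin(z) - 1)^(1/6)


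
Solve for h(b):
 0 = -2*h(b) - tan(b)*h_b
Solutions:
 h(b) = C1/sin(b)^2


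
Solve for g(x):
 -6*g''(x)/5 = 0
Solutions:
 g(x) = C1 + C2*x


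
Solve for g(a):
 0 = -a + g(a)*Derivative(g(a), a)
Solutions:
 g(a) = -sqrt(C1 + a^2)
 g(a) = sqrt(C1 + a^2)


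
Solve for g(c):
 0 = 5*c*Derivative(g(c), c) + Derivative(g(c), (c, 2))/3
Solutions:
 g(c) = C1 + C2*erf(sqrt(30)*c/2)


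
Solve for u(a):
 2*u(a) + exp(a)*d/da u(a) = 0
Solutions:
 u(a) = C1*exp(2*exp(-a))


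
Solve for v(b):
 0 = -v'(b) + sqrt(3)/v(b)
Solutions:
 v(b) = -sqrt(C1 + 2*sqrt(3)*b)
 v(b) = sqrt(C1 + 2*sqrt(3)*b)


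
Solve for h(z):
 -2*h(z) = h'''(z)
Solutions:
 h(z) = C3*exp(-2^(1/3)*z) + (C1*sin(2^(1/3)*sqrt(3)*z/2) + C2*cos(2^(1/3)*sqrt(3)*z/2))*exp(2^(1/3)*z/2)


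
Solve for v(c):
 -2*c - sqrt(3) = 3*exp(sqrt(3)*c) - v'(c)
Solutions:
 v(c) = C1 + c^2 + sqrt(3)*c + sqrt(3)*exp(sqrt(3)*c)


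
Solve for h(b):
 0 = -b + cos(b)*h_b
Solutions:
 h(b) = C1 + Integral(b/cos(b), b)


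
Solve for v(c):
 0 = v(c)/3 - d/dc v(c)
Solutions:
 v(c) = C1*exp(c/3)


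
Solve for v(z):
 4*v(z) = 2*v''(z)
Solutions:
 v(z) = C1*exp(-sqrt(2)*z) + C2*exp(sqrt(2)*z)


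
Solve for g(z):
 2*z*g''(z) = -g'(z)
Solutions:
 g(z) = C1 + C2*sqrt(z)


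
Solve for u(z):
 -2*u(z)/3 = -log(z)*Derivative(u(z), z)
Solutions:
 u(z) = C1*exp(2*li(z)/3)


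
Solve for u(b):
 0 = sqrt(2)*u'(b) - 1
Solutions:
 u(b) = C1 + sqrt(2)*b/2


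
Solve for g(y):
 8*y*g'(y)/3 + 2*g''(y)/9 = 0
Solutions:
 g(y) = C1 + C2*erf(sqrt(6)*y)


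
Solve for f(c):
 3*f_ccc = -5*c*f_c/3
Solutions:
 f(c) = C1 + Integral(C2*airyai(-15^(1/3)*c/3) + C3*airybi(-15^(1/3)*c/3), c)


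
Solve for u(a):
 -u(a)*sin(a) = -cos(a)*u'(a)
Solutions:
 u(a) = C1/cos(a)


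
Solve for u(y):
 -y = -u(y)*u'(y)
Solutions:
 u(y) = -sqrt(C1 + y^2)
 u(y) = sqrt(C1 + y^2)


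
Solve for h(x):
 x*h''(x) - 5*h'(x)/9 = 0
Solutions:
 h(x) = C1 + C2*x^(14/9)


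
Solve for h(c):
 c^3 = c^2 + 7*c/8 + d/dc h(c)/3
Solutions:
 h(c) = C1 + 3*c^4/4 - c^3 - 21*c^2/16


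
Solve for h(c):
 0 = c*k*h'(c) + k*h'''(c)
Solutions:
 h(c) = C1 + Integral(C2*airyai(-c) + C3*airybi(-c), c)


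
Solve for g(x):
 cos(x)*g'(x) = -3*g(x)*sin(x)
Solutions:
 g(x) = C1*cos(x)^3


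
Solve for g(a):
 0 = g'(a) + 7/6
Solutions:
 g(a) = C1 - 7*a/6


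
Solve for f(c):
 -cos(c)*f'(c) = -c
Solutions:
 f(c) = C1 + Integral(c/cos(c), c)


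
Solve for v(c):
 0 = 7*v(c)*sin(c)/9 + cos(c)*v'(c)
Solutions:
 v(c) = C1*cos(c)^(7/9)


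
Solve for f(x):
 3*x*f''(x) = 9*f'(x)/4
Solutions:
 f(x) = C1 + C2*x^(7/4)


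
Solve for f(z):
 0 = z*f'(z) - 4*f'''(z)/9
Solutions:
 f(z) = C1 + Integral(C2*airyai(2^(1/3)*3^(2/3)*z/2) + C3*airybi(2^(1/3)*3^(2/3)*z/2), z)


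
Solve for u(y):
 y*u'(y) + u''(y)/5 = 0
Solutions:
 u(y) = C1 + C2*erf(sqrt(10)*y/2)


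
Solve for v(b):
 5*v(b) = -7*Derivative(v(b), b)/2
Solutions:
 v(b) = C1*exp(-10*b/7)


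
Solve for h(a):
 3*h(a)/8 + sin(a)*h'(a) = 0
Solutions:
 h(a) = C1*(cos(a) + 1)^(3/16)/(cos(a) - 1)^(3/16)


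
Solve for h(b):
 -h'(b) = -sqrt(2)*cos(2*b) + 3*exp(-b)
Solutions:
 h(b) = C1 + sqrt(2)*sin(2*b)/2 + 3*exp(-b)


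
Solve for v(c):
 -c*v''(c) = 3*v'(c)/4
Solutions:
 v(c) = C1 + C2*c^(1/4)


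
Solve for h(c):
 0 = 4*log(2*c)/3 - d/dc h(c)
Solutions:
 h(c) = C1 + 4*c*log(c)/3 - 4*c/3 + 4*c*log(2)/3


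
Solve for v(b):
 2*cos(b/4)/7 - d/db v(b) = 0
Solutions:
 v(b) = C1 + 8*sin(b/4)/7


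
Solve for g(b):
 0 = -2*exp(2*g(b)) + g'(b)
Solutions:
 g(b) = log(-sqrt(-1/(C1 + 2*b))) - log(2)/2
 g(b) = log(-1/(C1 + 2*b))/2 - log(2)/2


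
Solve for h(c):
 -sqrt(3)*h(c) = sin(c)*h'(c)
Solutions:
 h(c) = C1*(cos(c) + 1)^(sqrt(3)/2)/(cos(c) - 1)^(sqrt(3)/2)


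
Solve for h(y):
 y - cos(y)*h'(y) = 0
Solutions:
 h(y) = C1 + Integral(y/cos(y), y)


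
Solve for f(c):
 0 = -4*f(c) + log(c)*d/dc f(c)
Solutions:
 f(c) = C1*exp(4*li(c))


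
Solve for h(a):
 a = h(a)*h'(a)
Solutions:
 h(a) = -sqrt(C1 + a^2)
 h(a) = sqrt(C1 + a^2)


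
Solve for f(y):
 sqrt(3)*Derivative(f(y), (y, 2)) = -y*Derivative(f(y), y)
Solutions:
 f(y) = C1 + C2*erf(sqrt(2)*3^(3/4)*y/6)


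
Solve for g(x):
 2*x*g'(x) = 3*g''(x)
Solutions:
 g(x) = C1 + C2*erfi(sqrt(3)*x/3)


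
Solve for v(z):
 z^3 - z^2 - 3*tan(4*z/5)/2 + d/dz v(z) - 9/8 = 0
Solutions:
 v(z) = C1 - z^4/4 + z^3/3 + 9*z/8 - 15*log(cos(4*z/5))/8


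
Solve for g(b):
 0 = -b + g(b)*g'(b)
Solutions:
 g(b) = -sqrt(C1 + b^2)
 g(b) = sqrt(C1 + b^2)


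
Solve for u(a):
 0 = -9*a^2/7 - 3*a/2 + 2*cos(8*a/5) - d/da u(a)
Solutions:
 u(a) = C1 - 3*a^3/7 - 3*a^2/4 + 5*sin(8*a/5)/4


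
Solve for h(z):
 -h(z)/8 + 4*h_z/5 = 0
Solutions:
 h(z) = C1*exp(5*z/32)


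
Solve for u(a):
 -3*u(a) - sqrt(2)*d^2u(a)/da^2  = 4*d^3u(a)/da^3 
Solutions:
 u(a) = C1*exp(a*(-2*sqrt(2) + 2^(2/3)/(sqrt(2) + 324 + sqrt(-2 + (sqrt(2) + 324)^2))^(1/3) + 2^(1/3)*(sqrt(2) + 324 + sqrt(-2 + (sqrt(2) + 324)^2))^(1/3))/24)*sin(2^(1/3)*sqrt(3)*a*(-(sqrt(2) + 324 + sqrt(-2 + (sqrt(2) + 324)^2))^(1/3) + 2^(1/3)/(sqrt(2) + 324 + sqrt(-2 + (sqrt(2) + 324)^2))^(1/3))/24) + C2*exp(a*(-2*sqrt(2) + 2^(2/3)/(sqrt(2) + 324 + sqrt(-2 + (sqrt(2) + 324)^2))^(1/3) + 2^(1/3)*(sqrt(2) + 324 + sqrt(-2 + (sqrt(2) + 324)^2))^(1/3))/24)*cos(2^(1/3)*sqrt(3)*a*(-(sqrt(2) + 324 + sqrt(-2 + (sqrt(2) + 324)^2))^(1/3) + 2^(1/3)/(sqrt(2) + 324 + sqrt(-2 + (sqrt(2) + 324)^2))^(1/3))/24) + C3*exp(-a*(2^(2/3)/(sqrt(2) + 324 + sqrt(-2 + (sqrt(2) + 324)^2))^(1/3) + sqrt(2) + 2^(1/3)*(sqrt(2) + 324 + sqrt(-2 + (sqrt(2) + 324)^2))^(1/3))/12)


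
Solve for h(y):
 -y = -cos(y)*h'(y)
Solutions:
 h(y) = C1 + Integral(y/cos(y), y)


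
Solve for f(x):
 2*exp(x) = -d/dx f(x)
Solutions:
 f(x) = C1 - 2*exp(x)


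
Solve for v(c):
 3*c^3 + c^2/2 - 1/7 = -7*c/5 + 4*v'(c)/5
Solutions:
 v(c) = C1 + 15*c^4/16 + 5*c^3/24 + 7*c^2/8 - 5*c/28


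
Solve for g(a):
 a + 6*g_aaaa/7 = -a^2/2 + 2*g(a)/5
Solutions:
 g(a) = C1*exp(-15^(3/4)*7^(1/4)*a/15) + C2*exp(15^(3/4)*7^(1/4)*a/15) + C3*sin(15^(3/4)*7^(1/4)*a/15) + C4*cos(15^(3/4)*7^(1/4)*a/15) + 5*a^2/4 + 5*a/2


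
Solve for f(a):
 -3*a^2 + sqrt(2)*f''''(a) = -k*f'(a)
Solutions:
 f(a) = C1 + C2*exp(2^(5/6)*a*(-k)^(1/3)/2) + C3*exp(2^(5/6)*a*(-k)^(1/3)*(-1 + sqrt(3)*I)/4) + C4*exp(-2^(5/6)*a*(-k)^(1/3)*(1 + sqrt(3)*I)/4) + a^3/k


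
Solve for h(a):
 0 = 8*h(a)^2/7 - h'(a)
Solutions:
 h(a) = -7/(C1 + 8*a)


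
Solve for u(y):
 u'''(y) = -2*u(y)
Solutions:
 u(y) = C3*exp(-2^(1/3)*y) + (C1*sin(2^(1/3)*sqrt(3)*y/2) + C2*cos(2^(1/3)*sqrt(3)*y/2))*exp(2^(1/3)*y/2)


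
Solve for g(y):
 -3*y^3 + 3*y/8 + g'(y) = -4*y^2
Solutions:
 g(y) = C1 + 3*y^4/4 - 4*y^3/3 - 3*y^2/16


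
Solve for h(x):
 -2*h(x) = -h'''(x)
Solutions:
 h(x) = C3*exp(2^(1/3)*x) + (C1*sin(2^(1/3)*sqrt(3)*x/2) + C2*cos(2^(1/3)*sqrt(3)*x/2))*exp(-2^(1/3)*x/2)


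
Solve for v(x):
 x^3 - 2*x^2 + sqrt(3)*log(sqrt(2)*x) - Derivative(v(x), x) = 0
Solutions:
 v(x) = C1 + x^4/4 - 2*x^3/3 + sqrt(3)*x*log(x) - sqrt(3)*x + sqrt(3)*x*log(2)/2


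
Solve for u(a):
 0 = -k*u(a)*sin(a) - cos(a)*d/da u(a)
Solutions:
 u(a) = C1*exp(k*log(cos(a)))


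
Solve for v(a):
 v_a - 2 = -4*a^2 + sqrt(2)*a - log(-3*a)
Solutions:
 v(a) = C1 - 4*a^3/3 + sqrt(2)*a^2/2 - a*log(-a) + a*(3 - log(3))


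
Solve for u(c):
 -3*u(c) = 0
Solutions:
 u(c) = 0


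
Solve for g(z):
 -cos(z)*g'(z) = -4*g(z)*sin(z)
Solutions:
 g(z) = C1/cos(z)^4


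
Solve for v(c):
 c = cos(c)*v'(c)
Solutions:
 v(c) = C1 + Integral(c/cos(c), c)


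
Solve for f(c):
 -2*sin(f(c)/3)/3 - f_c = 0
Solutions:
 2*c/3 + 3*log(cos(f(c)/3) - 1)/2 - 3*log(cos(f(c)/3) + 1)/2 = C1


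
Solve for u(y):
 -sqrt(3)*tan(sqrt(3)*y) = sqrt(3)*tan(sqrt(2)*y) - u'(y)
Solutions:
 u(y) = C1 - sqrt(6)*log(cos(sqrt(2)*y))/2 - log(cos(sqrt(3)*y))


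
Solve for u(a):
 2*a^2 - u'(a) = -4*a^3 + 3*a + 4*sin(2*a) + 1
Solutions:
 u(a) = C1 + a^4 + 2*a^3/3 - 3*a^2/2 - a + 2*cos(2*a)


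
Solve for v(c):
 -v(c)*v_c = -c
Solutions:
 v(c) = -sqrt(C1 + c^2)
 v(c) = sqrt(C1 + c^2)


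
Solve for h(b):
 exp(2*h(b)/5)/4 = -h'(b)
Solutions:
 h(b) = 5*log(-sqrt(-1/(C1 - b))) + 5*log(10)/2
 h(b) = 5*log(-1/(C1 - b))/2 + 5*log(10)/2


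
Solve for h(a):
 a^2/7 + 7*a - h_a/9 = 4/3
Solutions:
 h(a) = C1 + 3*a^3/7 + 63*a^2/2 - 12*a


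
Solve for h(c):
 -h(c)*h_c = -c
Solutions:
 h(c) = -sqrt(C1 + c^2)
 h(c) = sqrt(C1 + c^2)


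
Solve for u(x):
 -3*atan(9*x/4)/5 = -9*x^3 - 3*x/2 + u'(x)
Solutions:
 u(x) = C1 + 9*x^4/4 + 3*x^2/4 - 3*x*atan(9*x/4)/5 + 2*log(81*x^2 + 16)/15


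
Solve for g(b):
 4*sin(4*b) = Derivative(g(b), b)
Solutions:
 g(b) = C1 - cos(4*b)


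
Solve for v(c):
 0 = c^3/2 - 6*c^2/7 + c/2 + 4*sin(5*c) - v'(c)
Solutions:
 v(c) = C1 + c^4/8 - 2*c^3/7 + c^2/4 - 4*cos(5*c)/5


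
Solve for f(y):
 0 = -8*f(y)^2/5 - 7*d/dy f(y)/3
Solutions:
 f(y) = 35/(C1 + 24*y)


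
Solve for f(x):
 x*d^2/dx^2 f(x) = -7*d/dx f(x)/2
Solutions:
 f(x) = C1 + C2/x^(5/2)


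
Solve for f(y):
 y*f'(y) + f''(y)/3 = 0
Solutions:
 f(y) = C1 + C2*erf(sqrt(6)*y/2)


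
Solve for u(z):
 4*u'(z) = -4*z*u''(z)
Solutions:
 u(z) = C1 + C2*log(z)


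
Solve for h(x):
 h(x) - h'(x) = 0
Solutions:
 h(x) = C1*exp(x)


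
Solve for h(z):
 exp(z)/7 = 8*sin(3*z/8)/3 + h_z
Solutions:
 h(z) = C1 + exp(z)/7 + 64*cos(3*z/8)/9


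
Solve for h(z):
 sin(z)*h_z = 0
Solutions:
 h(z) = C1


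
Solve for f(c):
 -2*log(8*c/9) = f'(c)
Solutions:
 f(c) = C1 - 2*c*log(c) + c*log(81/64) + 2*c


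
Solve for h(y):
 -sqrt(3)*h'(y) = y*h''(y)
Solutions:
 h(y) = C1 + C2*y^(1 - sqrt(3))


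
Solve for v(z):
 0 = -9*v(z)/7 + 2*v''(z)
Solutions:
 v(z) = C1*exp(-3*sqrt(14)*z/14) + C2*exp(3*sqrt(14)*z/14)


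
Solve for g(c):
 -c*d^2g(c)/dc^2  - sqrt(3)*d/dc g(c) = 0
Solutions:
 g(c) = C1 + C2*c^(1 - sqrt(3))


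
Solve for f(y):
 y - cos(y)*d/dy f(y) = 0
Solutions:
 f(y) = C1 + Integral(y/cos(y), y)


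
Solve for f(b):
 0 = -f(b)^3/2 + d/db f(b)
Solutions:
 f(b) = -sqrt(-1/(C1 + b))
 f(b) = sqrt(-1/(C1 + b))


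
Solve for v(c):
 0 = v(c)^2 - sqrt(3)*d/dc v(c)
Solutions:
 v(c) = -3/(C1 + sqrt(3)*c)


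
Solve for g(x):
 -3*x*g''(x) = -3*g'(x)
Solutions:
 g(x) = C1 + C2*x^2


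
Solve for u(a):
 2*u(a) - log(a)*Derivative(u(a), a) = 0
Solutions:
 u(a) = C1*exp(2*li(a))


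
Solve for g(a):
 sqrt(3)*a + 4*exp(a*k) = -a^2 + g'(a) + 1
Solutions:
 g(a) = C1 + a^3/3 + sqrt(3)*a^2/2 - a + 4*exp(a*k)/k


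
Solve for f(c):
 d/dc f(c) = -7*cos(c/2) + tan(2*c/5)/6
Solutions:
 f(c) = C1 - 5*log(cos(2*c/5))/12 - 14*sin(c/2)


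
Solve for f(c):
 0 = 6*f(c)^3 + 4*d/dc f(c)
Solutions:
 f(c) = -sqrt(-1/(C1 - 3*c))
 f(c) = sqrt(-1/(C1 - 3*c))


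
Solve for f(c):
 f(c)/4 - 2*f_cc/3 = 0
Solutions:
 f(c) = C1*exp(-sqrt(6)*c/4) + C2*exp(sqrt(6)*c/4)


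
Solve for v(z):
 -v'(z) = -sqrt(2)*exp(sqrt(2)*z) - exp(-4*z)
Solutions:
 v(z) = C1 + exp(sqrt(2)*z) - exp(-4*z)/4


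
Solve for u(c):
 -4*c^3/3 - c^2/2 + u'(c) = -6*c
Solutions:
 u(c) = C1 + c^4/3 + c^3/6 - 3*c^2


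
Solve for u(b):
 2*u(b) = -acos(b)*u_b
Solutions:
 u(b) = C1*exp(-2*Integral(1/acos(b), b))


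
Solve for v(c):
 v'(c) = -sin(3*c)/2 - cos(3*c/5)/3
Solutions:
 v(c) = C1 - 5*sin(3*c/5)/9 + cos(3*c)/6


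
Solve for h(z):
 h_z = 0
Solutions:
 h(z) = C1


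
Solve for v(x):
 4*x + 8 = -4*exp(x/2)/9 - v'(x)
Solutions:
 v(x) = C1 - 2*x^2 - 8*x - 8*exp(x/2)/9


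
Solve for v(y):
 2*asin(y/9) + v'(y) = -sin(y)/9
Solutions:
 v(y) = C1 - 2*y*asin(y/9) - 2*sqrt(81 - y^2) + cos(y)/9


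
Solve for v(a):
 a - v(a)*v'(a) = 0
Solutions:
 v(a) = -sqrt(C1 + a^2)
 v(a) = sqrt(C1 + a^2)


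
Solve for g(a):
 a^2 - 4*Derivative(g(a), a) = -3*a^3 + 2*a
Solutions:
 g(a) = C1 + 3*a^4/16 + a^3/12 - a^2/4


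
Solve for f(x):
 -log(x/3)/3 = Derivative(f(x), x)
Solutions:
 f(x) = C1 - x*log(x)/3 + x/3 + x*log(3)/3


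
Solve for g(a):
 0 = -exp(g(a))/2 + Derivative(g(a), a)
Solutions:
 g(a) = log(-1/(C1 + a)) + log(2)


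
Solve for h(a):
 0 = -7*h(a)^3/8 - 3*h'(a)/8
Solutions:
 h(a) = -sqrt(6)*sqrt(-1/(C1 - 7*a))/2
 h(a) = sqrt(6)*sqrt(-1/(C1 - 7*a))/2


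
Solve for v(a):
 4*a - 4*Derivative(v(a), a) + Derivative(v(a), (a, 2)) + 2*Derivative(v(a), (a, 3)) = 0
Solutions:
 v(a) = C1 + C2*exp(a*(-1 + sqrt(33))/4) + C3*exp(-a*(1 + sqrt(33))/4) + a^2/2 + a/4


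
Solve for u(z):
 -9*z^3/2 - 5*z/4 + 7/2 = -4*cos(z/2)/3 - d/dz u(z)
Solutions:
 u(z) = C1 + 9*z^4/8 + 5*z^2/8 - 7*z/2 - 8*sin(z/2)/3


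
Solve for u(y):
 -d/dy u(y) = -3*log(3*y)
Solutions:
 u(y) = C1 + 3*y*log(y) - 3*y + y*log(27)
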